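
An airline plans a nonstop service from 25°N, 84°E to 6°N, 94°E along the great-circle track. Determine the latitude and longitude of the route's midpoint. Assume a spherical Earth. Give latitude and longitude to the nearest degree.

Convert each endpoint to a unit vector on the sphere (x = cos φ cos λ, y = cos φ sin λ, z = sin φ).
The central angle between the endpoints is δ = arccos(p₁·p₂) ≈ 0.371 rad (21.3°).
Interpolate at f = 1/2 with slerp weights a = sin((1−f)δ)/sin δ ≈ 0.509, b = sin(fδ)/sin δ ≈ 0.509.
p = a·p₁ + b·p₂ ≈ (0.013, 0.963, 0.268); φ = arcsin(p_z) ≈ 15.56°, λ = atan2(p_y, p_x) ≈ 89.23°.

≈ 16°N, 89°E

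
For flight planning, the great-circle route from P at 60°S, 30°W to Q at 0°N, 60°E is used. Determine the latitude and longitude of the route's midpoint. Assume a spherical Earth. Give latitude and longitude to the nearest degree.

≈ 38°S, 33°E

Convert each endpoint to a unit vector on the sphere (x = cos φ cos λ, y = cos φ sin λ, z = sin φ).
The central angle between the endpoints is δ = arccos(p₁·p₂) ≈ 1.571 rad (90.0°).
Interpolate at f = 1/2 with slerp weights a = sin((1−f)δ)/sin δ ≈ 0.707, b = sin(fδ)/sin δ ≈ 0.707.
p = a·p₁ + b·p₂ ≈ (0.660, 0.436, -0.612); φ = arcsin(p_z) ≈ -37.76°, λ = atan2(p_y, p_x) ≈ 33.43°.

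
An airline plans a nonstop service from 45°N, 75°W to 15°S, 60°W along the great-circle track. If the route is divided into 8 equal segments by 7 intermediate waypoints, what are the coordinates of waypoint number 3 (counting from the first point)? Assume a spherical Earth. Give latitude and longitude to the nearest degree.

≈ 23°N, 68°W

Convert each endpoint to a unit vector on the sphere (x = cos φ cos λ, y = cos φ sin λ, z = sin φ).
The central angle between the endpoints is δ = arccos(p₁·p₂) ≈ 1.074 rad (61.5°).
Interpolate at f = 3/8 with slerp weights a = sin((1−f)δ)/sin δ ≈ 0.707, b = sin(fδ)/sin δ ≈ 0.446.
p = a·p₁ + b·p₂ ≈ (0.345, -0.856, 0.385); φ = arcsin(p_z) ≈ 22.64°, λ = atan2(p_y, p_x) ≈ -68.06°.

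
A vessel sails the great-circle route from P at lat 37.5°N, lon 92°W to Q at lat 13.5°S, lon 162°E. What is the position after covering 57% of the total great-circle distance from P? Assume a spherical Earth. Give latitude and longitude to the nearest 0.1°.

Convert each endpoint to a unit vector on the sphere (x = cos φ cos λ, y = cos φ sin λ, z = sin φ).
The central angle between the endpoints is δ = arccos(p₁·p₂) ≈ 1.933 rad (110.8°).
Interpolate at f = 0.57 with slerp weights a = sin((1−f)δ)/sin δ ≈ 0.790, b = sin(fδ)/sin δ ≈ 0.954.
p = a·p₁ + b·p₂ ≈ (-0.904, -0.340, 0.258); φ = arcsin(p_z) ≈ 14.97°, λ = atan2(p_y, p_x) ≈ -159.40°.

≈ lat 15.0°N, lon 159.4°W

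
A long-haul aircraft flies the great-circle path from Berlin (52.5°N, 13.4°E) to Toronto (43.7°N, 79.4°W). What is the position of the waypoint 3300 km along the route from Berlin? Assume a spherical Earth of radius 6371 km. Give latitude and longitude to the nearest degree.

≈ (58°N, 39°W)

Write both endpoints as unit vectors p₁, p₂ with components (cos φ cos λ, cos φ sin λ, sin φ).
The central angle between the endpoints is δ = arccos(p₁·p₂) ≈ 1.016 rad (58.2°). The total great-circle distance is δ·R ≈ 1.016 × 6371 ≈ 6474 km, so the target fraction is f = 3300/6474 ≈ 0.510.
Interpolate at f ≈ 0.510 with slerp weights a = sin((1−f)δ)/sin δ ≈ 0.562, b = sin(fδ)/sin δ ≈ 0.582.
p = a·p₁ + b·p₂ ≈ (0.410, -0.335, 0.848); φ = arcsin(p_z) ≈ 58.03°, λ = atan2(p_y, p_x) ≈ -39.19°.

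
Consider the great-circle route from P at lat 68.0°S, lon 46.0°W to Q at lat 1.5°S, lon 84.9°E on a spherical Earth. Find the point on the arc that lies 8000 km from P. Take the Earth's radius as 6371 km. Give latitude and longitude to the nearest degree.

The haversine formula gives a central angle δ ≈ 1.794 rad (102.8°) between the endpoints. The total great-circle distance is δ·R ≈ 1.794 × 6371 ≈ 11427 km, so the target fraction is f = 8000/11427 ≈ 0.700.
Interpolate at f ≈ 0.700 with slerp weights a = sin((1−f)δ)/sin δ ≈ 0.525, b = sin(fδ)/sin δ ≈ 0.975.
p = a·p₁ + b·p₂ ≈ (0.223, 0.829, -0.513); φ = arcsin(p_z) ≈ -30.83°, λ = atan2(p_y, p_x) ≈ 74.93°.

≈ lat 31°S, lon 75°E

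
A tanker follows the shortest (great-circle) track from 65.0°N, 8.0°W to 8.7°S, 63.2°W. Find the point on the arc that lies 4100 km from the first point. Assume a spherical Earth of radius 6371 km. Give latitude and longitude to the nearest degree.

The haversine formula gives a central angle δ ≈ 1.469 rad (84.2°) between the endpoints. The total great-circle distance is δ·R ≈ 1.469 × 6371 ≈ 9361 km, so the target fraction is f = 4100/9361 ≈ 0.438.
Interpolate at f ≈ 0.438 with slerp weights a = sin((1−f)δ)/sin δ ≈ 0.739, b = sin(fδ)/sin δ ≈ 0.603.
p = a·p₁ + b·p₂ ≈ (0.578, -0.576, 0.578); φ = arcsin(p_z) ≈ 35.34°, λ = atan2(p_y, p_x) ≈ -44.88°.

≈ 35°N, 45°W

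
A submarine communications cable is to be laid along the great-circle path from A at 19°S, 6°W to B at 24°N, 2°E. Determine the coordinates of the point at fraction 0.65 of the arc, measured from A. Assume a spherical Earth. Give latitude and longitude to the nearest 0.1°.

≈ 9.0°N, 0.9°W

Write both endpoints as unit vectors p₁, p₂ with components (cos φ cos λ, cos φ sin λ, sin φ).
The central angle between the endpoints is δ = arccos(p₁·p₂) ≈ 0.763 rad (43.7°).
Interpolate at f = 0.65 with slerp weights a = sin((1−f)δ)/sin δ ≈ 0.382, b = sin(fδ)/sin δ ≈ 0.689.
p = a·p₁ + b·p₂ ≈ (0.988, -0.016, 0.156); φ = arcsin(p_z) ≈ 8.96°, λ = atan2(p_y, p_x) ≈ -0.92°.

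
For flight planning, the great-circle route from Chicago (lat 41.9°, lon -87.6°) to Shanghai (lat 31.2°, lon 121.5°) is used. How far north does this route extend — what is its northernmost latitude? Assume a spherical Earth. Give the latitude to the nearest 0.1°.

The great circle lies in the plane with unit normal n̂ = (p₁ × p₂)/|p₁ × p₂|.
Here n̂_z ≈ -0.317; the vertex latitude is φ_max = arccos|n̂_z| ≈ 71.5°.
Check via Clairaut: cos φ_max = |cos φ₁| · sin C = cos(41.9°)·sin(25.2°) ≈ 0.317, again giving ≈ 71.5°.

≈ 71.5°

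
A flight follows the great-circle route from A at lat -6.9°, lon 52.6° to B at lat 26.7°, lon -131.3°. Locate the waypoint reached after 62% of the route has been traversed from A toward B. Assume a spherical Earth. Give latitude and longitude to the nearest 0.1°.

≈ lat 79.7°, lon 155.7°

From cos δ = sin φ₁ sin φ₂ + cos φ₁ cos φ₂ cos Δλ, the central angle is δ ≈ 2.790 rad (159.9°).
Interpolate at f = 0.62 with slerp weights a = sin((1−f)δ)/sin δ ≈ 2.533, b = sin(fδ)/sin δ ≈ 2.867.
p = a·p₁ + b·p₂ ≈ (-0.163, 0.074, 0.984); φ = arcsin(p_z) ≈ 79.70°, λ = atan2(p_y, p_x) ≈ 155.67°.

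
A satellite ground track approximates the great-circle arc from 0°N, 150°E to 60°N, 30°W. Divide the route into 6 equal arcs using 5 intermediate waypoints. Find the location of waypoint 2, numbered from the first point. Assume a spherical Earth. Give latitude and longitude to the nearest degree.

Write both endpoints as unit vectors p₁, p₂ with components (cos φ cos λ, cos φ sin λ, sin φ).
The central angle between the endpoints is δ = arccos(p₁·p₂) ≈ 2.094 rad (120.0°).
Interpolate at f = 2/6 with slerp weights a = sin((1−f)δ)/sin δ ≈ 1.137, b = sin(fδ)/sin δ ≈ 0.742.
p = a·p₁ + b·p₂ ≈ (-0.663, 0.383, 0.643); φ = arcsin(p_z) ≈ 40.00°, λ = atan2(p_y, p_x) ≈ 150.00°.

≈ 40°N, 150°E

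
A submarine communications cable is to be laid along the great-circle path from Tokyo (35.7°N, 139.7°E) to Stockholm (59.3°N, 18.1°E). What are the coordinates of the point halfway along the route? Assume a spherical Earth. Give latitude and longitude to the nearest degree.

≈ 64°N, 101°E

From cos δ = sin φ₁ sin φ₂ + cos φ₁ cos φ₂ cos Δλ, the central angle is δ ≈ 1.282 rad (73.5°).
Interpolate at f = 1/2 with slerp weights a = sin((1−f)δ)/sin δ ≈ 0.624, b = sin(fδ)/sin δ ≈ 0.624.
p = a·p₁ + b·p₂ ≈ (-0.084, 0.427, 0.901); φ = arcsin(p_z) ≈ 64.23°, λ = atan2(p_y, p_x) ≈ 101.09°.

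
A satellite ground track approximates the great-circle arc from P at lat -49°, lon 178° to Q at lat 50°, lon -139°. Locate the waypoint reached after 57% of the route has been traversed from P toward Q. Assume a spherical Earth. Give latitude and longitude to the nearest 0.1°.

Write both endpoints as unit vectors p₁, p₂ with components (cos φ cos λ, cos φ sin λ, sin φ).
The central angle between the endpoints is δ = arccos(p₁·p₂) ≈ 1.844 rad (105.6°).
Interpolate at f = 0.57 with slerp weights a = sin((1−f)δ)/sin δ ≈ 0.740, b = sin(fδ)/sin δ ≈ 0.901.
p = a·p₁ + b·p₂ ≈ (-0.922, -0.363, 0.132); φ = arcsin(p_z) ≈ 7.59°, λ = atan2(p_y, p_x) ≈ -158.51°.

≈ lat 7.6°, lon -158.5°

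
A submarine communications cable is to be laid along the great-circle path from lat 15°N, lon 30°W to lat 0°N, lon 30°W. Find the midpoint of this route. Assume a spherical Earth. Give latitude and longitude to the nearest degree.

The haversine formula gives a central angle δ ≈ 0.262 rad (15.0°) between the endpoints.
Interpolate at f = 1/2 with slerp weights a = sin((1−f)δ)/sin δ ≈ 0.504, b = sin(fδ)/sin δ ≈ 0.504.
p = a·p₁ + b·p₂ ≈ (0.859, -0.496, 0.131); φ = arcsin(p_z) ≈ 7.50°, λ = atan2(p_y, p_x) ≈ -30.00°.

≈ lat 7°N, lon 30°W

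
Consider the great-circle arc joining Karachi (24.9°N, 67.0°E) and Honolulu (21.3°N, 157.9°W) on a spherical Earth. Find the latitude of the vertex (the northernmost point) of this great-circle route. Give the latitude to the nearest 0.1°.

≈ 48.2°N

The great circle lies in the plane with unit normal n̂ = (p₁ × p₂)/|p₁ × p₂|.
Here n̂_z ≈ +0.666; the vertex latitude is φ_max = arccos|n̂_z| ≈ 48.2°.
Check via Clairaut: cos φ_max = |cos φ₁| · sin C = cos(24.9°)·sin(47.3°) ≈ 0.666, again giving ≈ 48.2°.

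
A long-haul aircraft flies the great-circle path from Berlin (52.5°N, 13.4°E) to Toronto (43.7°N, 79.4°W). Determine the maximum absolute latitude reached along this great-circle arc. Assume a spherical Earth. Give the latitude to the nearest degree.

≈ 59°N

The great circle lies in the plane with unit normal n̂ = (p₁ × p₂)/|p₁ × p₂|.
Here n̂_z ≈ -0.517; the vertex latitude is φ_max = arccos|n̂_z| ≈ 58.9°.
Check via Clairaut: cos φ_max = |cos φ₁| · sin C = cos(52.5°)·sin(58.1°) ≈ 0.517, again giving ≈ 58.9°.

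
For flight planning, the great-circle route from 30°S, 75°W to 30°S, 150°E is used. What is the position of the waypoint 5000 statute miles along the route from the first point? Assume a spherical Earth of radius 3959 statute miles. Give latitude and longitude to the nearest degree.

≈ 52°S, 175°W

Convert each endpoint to a unit vector on the sphere (x = cos φ cos λ, y = cos φ sin λ, z = sin φ).
The central angle between the endpoints is δ = arccos(p₁·p₂) ≈ 1.855 rad (106.3°). The total great-circle distance is δ·R ≈ 1.855 × 3959 ≈ 7344 mi, so the target fraction is f = 5000/7344 ≈ 0.681.
Interpolate at f ≈ 0.681 with slerp weights a = sin((1−f)δ)/sin δ ≈ 0.581, b = sin(fδ)/sin δ ≈ 0.993.
p = a·p₁ + b·p₂ ≈ (-0.614, -0.056, -0.787); φ = arcsin(p_z) ≈ -51.91°, λ = atan2(p_y, p_x) ≈ -174.75°.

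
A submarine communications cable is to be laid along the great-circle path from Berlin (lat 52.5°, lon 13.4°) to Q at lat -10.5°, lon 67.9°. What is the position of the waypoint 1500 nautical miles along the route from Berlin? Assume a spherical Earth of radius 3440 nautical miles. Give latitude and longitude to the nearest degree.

Write both endpoints as unit vectors p₁, p₂ with components (cos φ cos λ, cos φ sin λ, sin φ).
The central angle between the endpoints is δ = arccos(p₁·p₂) ≈ 1.366 rad (78.3°). The total great-circle distance is δ·R ≈ 1.366 × 3440 ≈ 4700 nmi, so the target fraction is f = 1500/4700 ≈ 0.319.
Interpolate at f ≈ 0.319 with slerp weights a = sin((1−f)δ)/sin δ ≈ 0.819, b = sin(fδ)/sin δ ≈ 0.431.
p = a·p₁ + b·p₂ ≈ (0.644, 0.508, 0.571); φ = arcsin(p_z) ≈ 34.82°, λ = atan2(p_y, p_x) ≈ 38.27°.

≈ lat 35°, lon 38°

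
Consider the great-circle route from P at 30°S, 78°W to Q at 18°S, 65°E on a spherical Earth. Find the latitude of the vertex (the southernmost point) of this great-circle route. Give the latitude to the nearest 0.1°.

The great circle lies in the plane with unit normal n̂ = (p₁ × p₂)/|p₁ × p₂|.
Here n̂_z ≈ +0.574; the vertex latitude is φ_max = arccos|n̂_z| ≈ 55.0°.
Check via Clairaut: cos φ_max = |cos φ₁| · sin C = cos(30.0°)·sin(138.5°) ≈ 0.574, again giving ≈ 55.0°.

≈ 55.0°S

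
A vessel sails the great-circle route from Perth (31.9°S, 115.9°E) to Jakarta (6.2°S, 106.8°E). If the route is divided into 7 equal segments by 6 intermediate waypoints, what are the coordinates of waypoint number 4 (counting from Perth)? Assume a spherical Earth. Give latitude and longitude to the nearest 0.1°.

Convert each endpoint to a unit vector on the sphere (x = cos φ cos λ, y = cos φ sin λ, z = sin φ).
The central angle between the endpoints is δ = arccos(p₁·p₂) ≈ 0.472 rad (27.1°).
Interpolate at f = 4/7 with slerp weights a = sin((1−f)δ)/sin δ ≈ 0.442, b = sin(fδ)/sin δ ≈ 0.586.
p = a·p₁ + b·p₂ ≈ (-0.332, 0.895, -0.297); φ = arcsin(p_z) ≈ -17.27°, λ = atan2(p_y, p_x) ≈ 110.36°.

≈ 17.3°S, 110.4°E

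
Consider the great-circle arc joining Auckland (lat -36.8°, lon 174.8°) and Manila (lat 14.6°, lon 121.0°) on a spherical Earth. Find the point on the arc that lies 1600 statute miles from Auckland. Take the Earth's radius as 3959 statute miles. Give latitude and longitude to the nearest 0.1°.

The haversine formula gives a central angle δ ≈ 1.259 rad (72.1°) between the endpoints. The total great-circle distance is δ·R ≈ 1.259 × 3959 ≈ 4985 mi, so the target fraction is f = 1600/4985 ≈ 0.321.
Interpolate at f ≈ 0.321 with slerp weights a = sin((1−f)δ)/sin δ ≈ 0.793, b = sin(fδ)/sin δ ≈ 0.413.
p = a·p₁ + b·p₂ ≈ (-0.838, 0.400, -0.371); φ = arcsin(p_z) ≈ -21.76°, λ = atan2(p_y, p_x) ≈ 154.47°.

≈ lat -21.8°, lon 154.5°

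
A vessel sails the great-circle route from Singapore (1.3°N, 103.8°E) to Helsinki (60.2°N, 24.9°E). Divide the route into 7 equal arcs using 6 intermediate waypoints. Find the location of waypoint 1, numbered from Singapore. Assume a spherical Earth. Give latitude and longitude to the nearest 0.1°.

Write both endpoints as unit vectors p₁, p₂ with components (cos φ cos λ, cos φ sin λ, sin φ).
The central angle between the endpoints is δ = arccos(p₁·p₂) ≈ 1.455 rad (83.4°).
Interpolate at f = 1/7 with slerp weights a = sin((1−f)δ)/sin δ ≈ 0.955, b = sin(fδ)/sin δ ≈ 0.208.
p = a·p₁ + b·p₂ ≈ (-0.134, 0.970, 0.202); φ = arcsin(p_z) ≈ 11.65°, λ = atan2(p_y, p_x) ≈ 97.86°.

≈ 11.7°N, 97.9°E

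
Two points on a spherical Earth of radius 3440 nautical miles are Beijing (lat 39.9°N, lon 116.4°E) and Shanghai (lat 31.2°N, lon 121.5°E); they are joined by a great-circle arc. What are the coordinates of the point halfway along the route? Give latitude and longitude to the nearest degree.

≈ lat 36°N, lon 119°E

The haversine formula gives a central angle δ ≈ 0.168 rad (9.6°) between the endpoints.
Interpolate at f = 1/2 with slerp weights a = sin((1−f)δ)/sin δ ≈ 0.502, b = sin(fδ)/sin δ ≈ 0.502.
p = a·p₁ + b·p₂ ≈ (-0.395, 0.711, 0.582); φ = arcsin(p_z) ≈ 35.58°, λ = atan2(p_y, p_x) ≈ 119.09°.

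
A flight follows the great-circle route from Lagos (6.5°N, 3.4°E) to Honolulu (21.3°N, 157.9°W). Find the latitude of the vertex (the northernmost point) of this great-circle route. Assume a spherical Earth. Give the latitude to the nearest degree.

≈ 57°N

The great circle lies in the plane with unit normal n̂ = (p₁ × p₂)/|p₁ × p₂|.
Here n̂_z ≈ -0.540; the vertex latitude is φ_max = arccos|n̂_z| ≈ 57.3°.
Check via Clairaut: cos φ_max = |cos φ₁| · sin C = cos(6.5°)·sin(33.0°) ≈ 0.540, again giving ≈ 57.3°.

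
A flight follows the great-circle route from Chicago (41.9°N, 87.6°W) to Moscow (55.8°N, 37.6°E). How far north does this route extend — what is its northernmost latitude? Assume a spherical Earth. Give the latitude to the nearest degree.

The great circle lies in the plane with unit normal n̂ = (p₁ × p₂)/|p₁ × p₂|.
Here n̂_z ≈ +0.360; the vertex latitude is φ_max = arccos|n̂_z| ≈ 68.9°.
Check via Clairaut: cos φ_max = |cos φ₁| · sin C = cos(41.9°)·sin(28.9°) ≈ 0.360, again giving ≈ 68.9°.

≈ 69°N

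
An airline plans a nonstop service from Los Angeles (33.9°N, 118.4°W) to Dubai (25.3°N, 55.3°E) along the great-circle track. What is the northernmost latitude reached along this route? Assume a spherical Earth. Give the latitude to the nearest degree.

≈ 85°N

The great circle lies in the plane with unit normal n̂ = (p₁ × p₂)/|p₁ × p₂|.
Here n̂_z ≈ +0.096; the vertex latitude is φ_max = arccos|n̂_z| ≈ 84.5°.
Check via Clairaut: cos φ_max = |cos φ₁| · sin C = cos(33.9°)·sin(6.6°) ≈ 0.096, again giving ≈ 84.5°.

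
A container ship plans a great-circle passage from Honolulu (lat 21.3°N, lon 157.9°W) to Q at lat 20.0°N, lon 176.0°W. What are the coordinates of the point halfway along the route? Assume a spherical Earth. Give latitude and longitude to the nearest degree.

≈ lat 21°N, lon 167°W

Write both endpoints as unit vectors p₁, p₂ with components (cos φ cos λ, cos φ sin λ, sin φ).
The central angle between the endpoints is δ = arccos(p₁·p₂) ≈ 0.296 rad (17.0°).
Interpolate at f = 1/2 with slerp weights a = sin((1−f)δ)/sin δ ≈ 0.506, b = sin(fδ)/sin δ ≈ 0.506.
p = a·p₁ + b·p₂ ≈ (-0.910, -0.210, 0.357); φ = arcsin(p_z) ≈ 20.89°, λ = atan2(p_y, p_x) ≈ -166.99°.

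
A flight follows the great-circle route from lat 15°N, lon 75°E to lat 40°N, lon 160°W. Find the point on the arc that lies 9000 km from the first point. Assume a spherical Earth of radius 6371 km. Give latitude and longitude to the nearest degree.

Convert each endpoint to a unit vector on the sphere (x = cos φ cos λ, y = cos φ sin λ, z = sin φ).
The central angle between the endpoints is δ = arccos(p₁·p₂) ≈ 1.832 rad (105.0°). The total great-circle distance is δ·R ≈ 1.832 × 6371 ≈ 11670 km, so the target fraction is f = 9000/11670 ≈ 0.771.
Interpolate at f ≈ 0.771 with slerp weights a = sin((1−f)δ)/sin δ ≈ 0.421, b = sin(fδ)/sin δ ≈ 1.022.
p = a·p₁ + b·p₂ ≈ (-0.630, 0.125, 0.766); φ = arcsin(p_z) ≈ 50.00°, λ = atan2(p_y, p_x) ≈ 168.77°.

≈ lat 50°N, lon 169°E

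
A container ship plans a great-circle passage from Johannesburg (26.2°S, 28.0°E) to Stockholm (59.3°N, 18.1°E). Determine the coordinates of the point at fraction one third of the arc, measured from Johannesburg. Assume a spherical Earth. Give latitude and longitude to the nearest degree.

Write both endpoints as unit vectors p₁, p₂ with components (cos φ cos λ, cos φ sin λ, sin φ).
The central angle between the endpoints is δ = arccos(p₁·p₂) ≈ 1.499 rad (85.9°).
Interpolate at f = 1/3 with slerp weights a = sin((1−f)δ)/sin δ ≈ 0.843, b = sin(fδ)/sin δ ≈ 0.480.
p = a·p₁ + b·p₂ ≈ (0.901, 0.431, 0.041); φ = arcsin(p_z) ≈ 2.33°, λ = atan2(p_y, p_x) ≈ 25.58°.

≈ 2°N, 26°E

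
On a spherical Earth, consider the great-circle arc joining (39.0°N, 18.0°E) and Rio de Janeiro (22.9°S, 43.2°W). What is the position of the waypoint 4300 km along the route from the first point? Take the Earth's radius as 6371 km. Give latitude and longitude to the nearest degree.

≈ (12°N, 13°W)

The haversine formula gives a central angle δ ≈ 1.471 rad (84.3°) between the endpoints. The total great-circle distance is δ·R ≈ 1.471 × 6371 ≈ 9369 km, so the target fraction is f = 4300/9369 ≈ 0.459.
Interpolate at f ≈ 0.459 with slerp weights a = sin((1−f)δ)/sin δ ≈ 0.718, b = sin(fδ)/sin δ ≈ 0.628.
p = a·p₁ + b·p₂ ≈ (0.952, -0.224, 0.207); φ = arcsin(p_z) ≈ 11.97°, λ = atan2(p_y, p_x) ≈ -13.21°.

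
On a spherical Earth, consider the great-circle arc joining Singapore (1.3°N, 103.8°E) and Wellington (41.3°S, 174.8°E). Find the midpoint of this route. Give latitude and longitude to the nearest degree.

≈ 24°S, 134°E

The haversine formula gives a central angle δ ≈ 1.339 rad (76.7°) between the endpoints.
Interpolate at f = 1/2 with slerp weights a = sin((1−f)δ)/sin δ ≈ 0.638, b = sin(fδ)/sin δ ≈ 0.638.
p = a·p₁ + b·p₂ ≈ (-0.629, 0.663, -0.406); φ = arcsin(p_z) ≈ -23.98°, λ = atan2(p_y, p_x) ≈ 133.52°.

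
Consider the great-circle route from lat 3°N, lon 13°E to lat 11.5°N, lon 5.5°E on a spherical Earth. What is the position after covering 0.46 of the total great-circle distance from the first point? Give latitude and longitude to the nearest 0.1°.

≈ lat 6.9°N, lon 9.6°E

Convert each endpoint to a unit vector on the sphere (x = cos φ cos λ, y = cos φ sin λ, z = sin φ).
The central angle between the endpoints is δ = arccos(p₁·p₂) ≈ 0.197 rad (11.3°).
Interpolate at f = 0.46 with slerp weights a = sin((1−f)δ)/sin δ ≈ 0.542, b = sin(fδ)/sin δ ≈ 0.462.
p = a·p₁ + b·p₂ ≈ (0.979, 0.165, 0.121); φ = arcsin(p_z) ≈ 6.93°, λ = atan2(p_y, p_x) ≈ 9.58°.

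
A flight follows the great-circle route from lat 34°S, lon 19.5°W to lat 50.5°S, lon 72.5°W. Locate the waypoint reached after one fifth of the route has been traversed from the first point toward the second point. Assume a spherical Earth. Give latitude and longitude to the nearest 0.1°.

≈ lat 39.1°S, lon 27.7°W

Convert each endpoint to a unit vector on the sphere (x = cos φ cos λ, y = cos φ sin λ, z = sin φ).
The central angle between the endpoints is δ = arccos(p₁·p₂) ≈ 0.724 rad (41.5°).
Interpolate at f = 1/5 with slerp weights a = sin((1−f)δ)/sin δ ≈ 0.826, b = sin(fδ)/sin δ ≈ 0.218.
p = a·p₁ + b·p₂ ≈ (0.687, -0.361, -0.630); φ = arcsin(p_z) ≈ -39.07°, λ = atan2(p_y, p_x) ≈ -27.70°.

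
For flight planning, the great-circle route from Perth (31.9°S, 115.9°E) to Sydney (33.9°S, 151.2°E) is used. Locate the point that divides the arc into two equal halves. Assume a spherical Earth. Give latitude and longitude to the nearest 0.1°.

≈ 34.2°S, 133.3°E

From cos δ = sin φ₁ sin φ₂ + cos φ₁ cos φ₂ cos Δλ, the central angle is δ ≈ 0.516 rad (29.6°).
Interpolate at f = 1/2 with slerp weights a = sin((1−f)δ)/sin δ ≈ 0.517, b = sin(fδ)/sin δ ≈ 0.517.
p = a·p₁ + b·p₂ ≈ (-0.568, 0.602, -0.562); φ = arcsin(p_z) ≈ -34.17°, λ = atan2(p_y, p_x) ≈ 133.34°.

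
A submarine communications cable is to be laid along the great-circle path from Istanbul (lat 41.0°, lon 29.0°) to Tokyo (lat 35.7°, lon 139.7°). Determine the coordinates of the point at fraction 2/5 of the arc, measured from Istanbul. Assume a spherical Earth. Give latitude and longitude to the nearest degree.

≈ lat 54°, lon 74°

Convert each endpoint to a unit vector on the sphere (x = cos φ cos λ, y = cos φ sin λ, z = sin φ).
The central angle between the endpoints is δ = arccos(p₁·p₂) ≈ 1.404 rad (80.4°).
Interpolate at f = 2/5 with slerp weights a = sin((1−f)δ)/sin δ ≈ 0.757, b = sin(fδ)/sin δ ≈ 0.540.
p = a·p₁ + b·p₂ ≈ (0.165, 0.560, 0.812); φ = arcsin(p_z) ≈ 54.25°, λ = atan2(p_y, p_x) ≈ 73.59°.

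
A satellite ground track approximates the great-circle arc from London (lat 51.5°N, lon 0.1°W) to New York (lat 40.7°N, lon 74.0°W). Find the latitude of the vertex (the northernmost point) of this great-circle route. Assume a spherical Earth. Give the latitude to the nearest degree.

≈ 54°N

The great circle lies in the plane with unit normal n̂ = (p₁ × p₂)/|p₁ × p₂|.
Here n̂_z ≈ -0.591; the vertex latitude is φ_max = arccos|n̂_z| ≈ 53.8°.
Check via Clairaut: cos φ_max = |cos φ₁| · sin C = cos(51.5°)·sin(71.7°) ≈ 0.591, again giving ≈ 53.8°.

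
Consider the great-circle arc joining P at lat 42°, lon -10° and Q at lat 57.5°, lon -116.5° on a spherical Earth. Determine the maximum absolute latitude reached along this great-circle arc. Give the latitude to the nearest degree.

≈ 65°

The great circle lies in the plane with unit normal n̂ = (p₁ × p₂)/|p₁ × p₂|.
Here n̂_z ≈ -0.429; the vertex latitude is φ_max = arccos|n̂_z| ≈ 64.6°.
Check via Clairaut: cos φ_max = |cos φ₁| · sin C = cos(42.0°)·sin(35.3°) ≈ 0.429, again giving ≈ 64.6°.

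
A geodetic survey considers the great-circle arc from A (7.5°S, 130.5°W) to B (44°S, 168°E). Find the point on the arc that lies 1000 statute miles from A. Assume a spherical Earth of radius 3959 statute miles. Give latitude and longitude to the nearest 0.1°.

≈ (17.6°S, 141.1°W)

Write both endpoints as unit vectors p₁, p₂ with components (cos φ cos λ, cos φ sin λ, sin φ).
The central angle between the endpoints is δ = arccos(p₁·p₂) ≈ 1.125 rad (64.5°). The total great-circle distance is δ·R ≈ 1.125 × 3959 ≈ 4455 mi, so the target fraction is f = 1000/4455 ≈ 0.224.
Interpolate at f ≈ 0.224 with slerp weights a = sin((1−f)δ)/sin δ ≈ 0.849, b = sin(fδ)/sin δ ≈ 0.277.
p = a·p₁ + b·p₂ ≈ (-0.741, -0.599, -0.303); φ = arcsin(p_z) ≈ -17.65°, λ = atan2(p_y, p_x) ≈ -141.09°.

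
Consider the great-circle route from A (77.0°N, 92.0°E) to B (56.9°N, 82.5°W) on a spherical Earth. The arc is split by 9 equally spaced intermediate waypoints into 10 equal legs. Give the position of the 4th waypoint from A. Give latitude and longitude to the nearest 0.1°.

The haversine formula gives a central angle δ ≈ 0.804 rad (46.1°) between the endpoints.
Interpolate at f = 4/10 with slerp weights a = sin((1−f)δ)/sin δ ≈ 0.644, b = sin(fδ)/sin δ ≈ 0.439.
p = a·p₁ + b·p₂ ≈ (0.026, -0.093, 0.995); φ = arcsin(p_z) ≈ 84.47°, λ = atan2(p_y, p_x) ≈ -74.22°.

≈ (84.5°N, 74.2°W)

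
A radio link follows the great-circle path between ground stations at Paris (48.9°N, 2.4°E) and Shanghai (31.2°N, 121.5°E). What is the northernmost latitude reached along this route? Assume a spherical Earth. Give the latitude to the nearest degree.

≈ 60°N

The great circle lies in the plane with unit normal n̂ = (p₁ × p₂)/|p₁ × p₂|.
Here n̂_z ≈ +0.495; the vertex latitude is φ_max = arccos|n̂_z| ≈ 60.3°.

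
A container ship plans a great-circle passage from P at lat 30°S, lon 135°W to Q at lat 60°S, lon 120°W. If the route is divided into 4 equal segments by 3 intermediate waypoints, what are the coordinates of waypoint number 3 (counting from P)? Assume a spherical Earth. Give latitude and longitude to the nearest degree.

Convert each endpoint to a unit vector on the sphere (x = cos φ cos λ, y = cos φ sin λ, z = sin φ).
The central angle between the endpoints is δ = arccos(p₁·p₂) ≈ 0.552 rad (31.6°).
Interpolate at f = 3/4 with slerp weights a = sin((1−f)δ)/sin δ ≈ 0.262, b = sin(fδ)/sin δ ≈ 0.767.
p = a·p₁ + b·p₂ ≈ (-0.352, -0.493, -0.796); φ = arcsin(p_z) ≈ -52.71°, λ = atan2(p_y, p_x) ≈ -125.57°.

≈ lat 53°S, lon 126°W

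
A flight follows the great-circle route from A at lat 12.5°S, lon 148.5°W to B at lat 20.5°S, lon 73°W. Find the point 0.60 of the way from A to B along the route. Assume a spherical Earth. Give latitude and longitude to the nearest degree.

Convert each endpoint to a unit vector on the sphere (x = cos φ cos λ, y = cos φ sin λ, z = sin φ).
The central angle between the endpoints is δ = arccos(p₁·p₂) ≈ 1.261 rad (72.3°).
Interpolate at f = 0.60 with slerp weights a = sin((1−f)δ)/sin δ ≈ 0.507, b = sin(fδ)/sin δ ≈ 0.721.
p = a·p₁ + b·p₂ ≈ (-0.225, -0.905, -0.362); φ = arcsin(p_z) ≈ -21.24°, λ = atan2(p_y, p_x) ≈ -103.97°.

≈ lat 21°S, lon 104°W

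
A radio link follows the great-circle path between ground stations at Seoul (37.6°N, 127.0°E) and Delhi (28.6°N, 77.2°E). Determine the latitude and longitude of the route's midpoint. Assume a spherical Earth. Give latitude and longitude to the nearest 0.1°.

Convert each endpoint to a unit vector on the sphere (x = cos φ cos λ, y = cos φ sin λ, z = sin φ).
The central angle between the endpoints is δ = arccos(p₁·p₂) ≈ 0.736 rad (42.2°).
Interpolate at f = 1/2 with slerp weights a = sin((1−f)δ)/sin δ ≈ 0.536, b = sin(fδ)/sin δ ≈ 0.536.
p = a·p₁ + b·p₂ ≈ (-0.151, 0.798, 0.583); φ = arcsin(p_z) ≈ 35.70°, λ = atan2(p_y, p_x) ≈ 100.74°.

≈ 35.7°N, 100.7°E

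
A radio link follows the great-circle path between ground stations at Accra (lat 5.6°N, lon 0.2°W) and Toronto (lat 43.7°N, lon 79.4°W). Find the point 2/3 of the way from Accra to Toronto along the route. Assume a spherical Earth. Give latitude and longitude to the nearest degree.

≈ lat 37°N, lon 46°W

Write both endpoints as unit vectors p₁, p₂ with components (cos φ cos λ, cos φ sin λ, sin φ).
The central angle between the endpoints is δ = arccos(p₁·p₂) ≈ 1.367 rad (78.3°).
Interpolate at f = 2/3 with slerp weights a = sin((1−f)δ)/sin δ ≈ 0.449, b = sin(fδ)/sin δ ≈ 0.807.
p = a·p₁ + b·p₂ ≈ (0.555, -0.575, 0.601); φ = arcsin(p_z) ≈ 36.97°, λ = atan2(p_y, p_x) ≈ -46.04°.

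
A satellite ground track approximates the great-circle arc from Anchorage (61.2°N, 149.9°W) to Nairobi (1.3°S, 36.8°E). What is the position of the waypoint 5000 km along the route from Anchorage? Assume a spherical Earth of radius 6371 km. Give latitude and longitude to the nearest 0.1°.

Convert each endpoint to a unit vector on the sphere (x = cos φ cos λ, y = cos φ sin λ, z = sin φ).
The central angle between the endpoints is δ = arccos(p₁·p₂) ≈ 2.092 rad (119.9°). The total great-circle distance is δ·R ≈ 2.092 × 6371 ≈ 13330 km, so the target fraction is f = 5000/13330 ≈ 0.375.
Interpolate at f ≈ 0.375 with slerp weights a = sin((1−f)δ)/sin δ ≈ 1.114, b = sin(fδ)/sin δ ≈ 0.815.
p = a·p₁ + b·p₂ ≈ (0.188, 0.219, 0.957); φ = arcsin(p_z) ≈ 73.21°, λ = atan2(p_y, p_x) ≈ 49.31°.

≈ 73.2°N, 49.3°E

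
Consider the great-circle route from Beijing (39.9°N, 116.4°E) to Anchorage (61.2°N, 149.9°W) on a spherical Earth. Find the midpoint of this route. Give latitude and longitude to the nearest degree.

Convert each endpoint to a unit vector on the sphere (x = cos φ cos λ, y = cos φ sin λ, z = sin φ).
The central angle between the endpoints is δ = arccos(p₁·p₂) ≈ 1.002 rad (57.4°).
Interpolate at f = 1/2 with slerp weights a = sin((1−f)δ)/sin δ ≈ 0.570, b = sin(fδ)/sin δ ≈ 0.570.
p = a·p₁ + b·p₂ ≈ (-0.432, 0.254, 0.865); φ = arcsin(p_z) ≈ 59.92°, λ = atan2(p_y, p_x) ≈ 149.55°.

≈ 60°N, 150°E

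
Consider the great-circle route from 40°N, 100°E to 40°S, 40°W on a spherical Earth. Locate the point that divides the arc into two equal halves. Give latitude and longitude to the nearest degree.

≈ 0°N, 30°E

Convert each endpoint to a unit vector on the sphere (x = cos φ cos λ, y = cos φ sin λ, z = sin φ).
The central angle between the endpoints is δ = arccos(p₁·p₂) ≈ 2.611 rad (149.6°).
Interpolate at f = 1/2 with slerp weights a = sin((1−f)δ)/sin δ ≈ 1.908, b = sin(fδ)/sin δ ≈ 1.908.
p = a·p₁ + b·p₂ ≈ (0.866, 0.500, 0.000); φ = arcsin(p_z) ≈ 0.00°, λ = atan2(p_y, p_x) ≈ 30.00°.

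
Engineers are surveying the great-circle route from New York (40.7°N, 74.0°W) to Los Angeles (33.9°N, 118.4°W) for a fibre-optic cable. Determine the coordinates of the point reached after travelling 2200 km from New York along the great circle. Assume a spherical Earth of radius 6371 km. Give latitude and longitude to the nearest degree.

≈ (39°N, 100°W)

Convert each endpoint to a unit vector on the sphere (x = cos φ cos λ, y = cos φ sin λ, z = sin φ).
The central angle between the endpoints is δ = arccos(p₁·p₂) ≈ 0.621 rad (35.6°). The total great-circle distance is δ·R ≈ 0.621 × 6371 ≈ 3956 km, so the target fraction is f = 2200/3956 ≈ 0.556.
Interpolate at f ≈ 0.556 with slerp weights a = sin((1−f)δ)/sin δ ≈ 0.468, b = sin(fδ)/sin δ ≈ 0.582.
p = a·p₁ + b·p₂ ≈ (-0.132, -0.766, 0.630); φ = arcsin(p_z) ≈ 39.02°, λ = atan2(p_y, p_x) ≈ -99.77°.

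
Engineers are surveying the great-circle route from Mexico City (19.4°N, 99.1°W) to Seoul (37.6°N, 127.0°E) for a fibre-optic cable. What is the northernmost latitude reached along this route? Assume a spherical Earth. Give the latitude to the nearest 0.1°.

The great circle lies in the plane with unit normal n̂ = (p₁ × p₂)/|p₁ × p₂|.
Here n̂_z ≈ -0.567; the vertex latitude is φ_max = arccos|n̂_z| ≈ 55.4°.
Check via Clairaut: cos φ_max = |cos φ₁| · sin C = cos(19.4°)·sin(37.0°) ≈ 0.567, again giving ≈ 55.4°.

≈ 55.4°N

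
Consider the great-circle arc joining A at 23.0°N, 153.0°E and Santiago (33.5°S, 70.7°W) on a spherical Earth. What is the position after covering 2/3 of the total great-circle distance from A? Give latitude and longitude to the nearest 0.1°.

≈ 24.7°S, 123.9°W

Convert each endpoint to a unit vector on the sphere (x = cos φ cos λ, y = cos φ sin λ, z = sin φ).
The central angle between the endpoints is δ = arccos(p₁·p₂) ≈ 2.451 rad (140.4°).
Interpolate at f = 2/3 with slerp weights a = sin((1−f)δ)/sin δ ≈ 1.144, b = sin(fδ)/sin δ ≈ 1.566.
p = a·p₁ + b·p₂ ≈ (-0.507, -0.754, -0.417); φ = arcsin(p_z) ≈ -24.67°, λ = atan2(p_y, p_x) ≈ -123.88°.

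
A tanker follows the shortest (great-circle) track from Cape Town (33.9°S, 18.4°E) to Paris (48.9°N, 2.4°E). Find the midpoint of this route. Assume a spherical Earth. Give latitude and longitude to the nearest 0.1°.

Write both endpoints as unit vectors p₁, p₂ with components (cos φ cos λ, cos φ sin λ, sin φ).
The central angle between the endpoints is δ = arccos(p₁·p₂) ≈ 1.466 rad (84.0°).
Interpolate at f = 1/2 with slerp weights a = sin((1−f)δ)/sin δ ≈ 0.673, b = sin(fδ)/sin δ ≈ 0.673.
p = a·p₁ + b·p₂ ≈ (0.972, 0.195, 0.132); φ = arcsin(p_z) ≈ 7.57°, λ = atan2(p_y, p_x) ≈ 11.33°.

≈ (7.6°N, 11.3°E)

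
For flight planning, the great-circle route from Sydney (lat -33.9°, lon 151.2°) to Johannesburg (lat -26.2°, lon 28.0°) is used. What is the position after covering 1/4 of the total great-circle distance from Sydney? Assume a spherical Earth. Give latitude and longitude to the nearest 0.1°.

≈ lat -47.1°, lon 123.2°

Write both endpoints as unit vectors p₁, p₂ with components (cos φ cos λ, cos φ sin λ, sin φ).
The central angle between the endpoints is δ = arccos(p₁·p₂) ≈ 1.733 rad (99.3°).
Interpolate at f = 1/4 with slerp weights a = sin((1−f)δ)/sin δ ≈ 0.976, b = sin(fδ)/sin δ ≈ 0.425.
p = a·p₁ + b·p₂ ≈ (-0.373, 0.570, -0.732); φ = arcsin(p_z) ≈ -47.09°, λ = atan2(p_y, p_x) ≈ 123.23°.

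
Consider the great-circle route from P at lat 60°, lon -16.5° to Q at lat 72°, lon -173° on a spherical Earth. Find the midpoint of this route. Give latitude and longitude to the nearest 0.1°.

Convert each endpoint to a unit vector on the sphere (x = cos φ cos λ, y = cos φ sin λ, z = sin φ).
The central angle between the endpoints is δ = arccos(p₁·p₂) ≈ 0.820 rad (47.0°).
Interpolate at f = 1/2 with slerp weights a = sin((1−f)δ)/sin δ ≈ 0.545, b = sin(fδ)/sin δ ≈ 0.545.
p = a·p₁ + b·p₂ ≈ (0.094, -0.098, 0.991); φ = arcsin(p_z) ≈ 82.19°, λ = atan2(p_y, p_x) ≈ -46.13°.

≈ lat 82.2°, lon -46.1°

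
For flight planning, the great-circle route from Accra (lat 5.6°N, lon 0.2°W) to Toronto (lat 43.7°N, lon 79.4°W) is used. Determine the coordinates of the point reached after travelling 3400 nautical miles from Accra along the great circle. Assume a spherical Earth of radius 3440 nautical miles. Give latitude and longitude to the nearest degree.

≈ lat 39°N, lon 51°W

Convert each endpoint to a unit vector on the sphere (x = cos φ cos λ, y = cos φ sin λ, z = sin φ).
The central angle between the endpoints is δ = arccos(p₁·p₂) ≈ 1.367 rad (78.3°). The total great-circle distance is δ·R ≈ 1.367 × 3440 ≈ 4703 nmi, so the target fraction is f = 3400/4703 ≈ 0.723.
Interpolate at f ≈ 0.723 with slerp weights a = sin((1−f)δ)/sin δ ≈ 0.378, b = sin(fδ)/sin δ ≈ 0.853.
p = a·p₁ + b·p₂ ≈ (0.489, -0.607, 0.626); φ = arcsin(p_z) ≈ 38.76°, λ = atan2(p_y, p_x) ≈ -51.15°.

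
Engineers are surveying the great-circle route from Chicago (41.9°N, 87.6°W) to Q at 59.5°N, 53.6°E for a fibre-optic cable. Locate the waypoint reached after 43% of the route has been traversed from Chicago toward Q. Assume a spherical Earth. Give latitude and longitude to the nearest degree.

Write both endpoints as unit vectors p₁, p₂ with components (cos φ cos λ, cos φ sin λ, sin φ).
The central angle between the endpoints is δ = arccos(p₁·p₂) ≈ 1.286 rad (73.7°).
Interpolate at f = 0.43 with slerp weights a = sin((1−f)δ)/sin δ ≈ 0.697, b = sin(fδ)/sin δ ≈ 0.547.
p = a·p₁ + b·p₂ ≈ (0.187, -0.295, 0.937); φ = arcsin(p_z) ≈ 69.58°, λ = atan2(p_y, p_x) ≈ -57.68°.

≈ 70°N, 58°W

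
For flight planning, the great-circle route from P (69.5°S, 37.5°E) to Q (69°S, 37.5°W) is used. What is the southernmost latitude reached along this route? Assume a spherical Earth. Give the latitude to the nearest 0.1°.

The great circle lies in the plane with unit normal n̂ = (p₁ × p₂)/|p₁ × p₂|.
Here n̂_z ≈ -0.288; the vertex latitude is φ_max = arccos|n̂_z| ≈ 73.3°.

≈ 73.3°S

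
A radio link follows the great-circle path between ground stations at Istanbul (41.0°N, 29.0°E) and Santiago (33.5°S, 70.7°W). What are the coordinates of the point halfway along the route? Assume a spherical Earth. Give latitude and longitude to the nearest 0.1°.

≈ 5.8°N, 24.2°W

Write both endpoints as unit vectors p₁, p₂ with components (cos φ cos λ, cos φ sin λ, sin φ).
The central angle between the endpoints is δ = arccos(p₁·p₂) ≈ 2.058 rad (117.9°).
Interpolate at f = 1/2 with slerp weights a = sin((1−f)δ)/sin δ ≈ 0.970, b = sin(fδ)/sin δ ≈ 0.970.
p = a·p₁ + b·p₂ ≈ (0.907, -0.408, 0.101); φ = arcsin(p_z) ≈ 5.79°, λ = atan2(p_y, p_x) ≈ -24.23°.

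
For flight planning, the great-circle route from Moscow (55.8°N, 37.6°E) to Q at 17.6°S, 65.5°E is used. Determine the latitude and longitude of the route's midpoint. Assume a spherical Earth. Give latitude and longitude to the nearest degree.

≈ 20°N, 55°E

Convert each endpoint to a unit vector on the sphere (x = cos φ cos λ, y = cos φ sin λ, z = sin φ).
The central angle between the endpoints is δ = arccos(p₁·p₂) ≈ 1.345 rad (77.1°).
Interpolate at f = 1/2 with slerp weights a = sin((1−f)δ)/sin δ ≈ 0.639, b = sin(fδ)/sin δ ≈ 0.639.
p = a·p₁ + b·p₂ ≈ (0.537, 0.774, 0.335); φ = arcsin(p_z) ≈ 19.60°, λ = atan2(p_y, p_x) ≈ 55.22°.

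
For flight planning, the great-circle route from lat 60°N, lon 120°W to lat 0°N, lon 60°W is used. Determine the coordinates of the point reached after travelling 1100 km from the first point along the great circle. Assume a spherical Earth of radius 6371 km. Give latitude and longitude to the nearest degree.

From cos δ = sin φ₁ sin φ₂ + cos φ₁ cos φ₂ cos Δλ, the central angle is δ ≈ 1.318 rad (75.5°). The total great-circle distance is δ·R ≈ 1.318 × 6371 ≈ 8398 km, so the target fraction is f = 1100/8398 ≈ 0.131.
Interpolate at f ≈ 0.131 with slerp weights a = sin((1−f)δ)/sin δ ≈ 0.941, b = sin(fδ)/sin δ ≈ 0.177.
p = a·p₁ + b·p₂ ≈ (-0.146, -0.561, 0.815); φ = arcsin(p_z) ≈ 54.56°, λ = atan2(p_y, p_x) ≈ -104.63°.

≈ lat 55°N, lon 105°W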